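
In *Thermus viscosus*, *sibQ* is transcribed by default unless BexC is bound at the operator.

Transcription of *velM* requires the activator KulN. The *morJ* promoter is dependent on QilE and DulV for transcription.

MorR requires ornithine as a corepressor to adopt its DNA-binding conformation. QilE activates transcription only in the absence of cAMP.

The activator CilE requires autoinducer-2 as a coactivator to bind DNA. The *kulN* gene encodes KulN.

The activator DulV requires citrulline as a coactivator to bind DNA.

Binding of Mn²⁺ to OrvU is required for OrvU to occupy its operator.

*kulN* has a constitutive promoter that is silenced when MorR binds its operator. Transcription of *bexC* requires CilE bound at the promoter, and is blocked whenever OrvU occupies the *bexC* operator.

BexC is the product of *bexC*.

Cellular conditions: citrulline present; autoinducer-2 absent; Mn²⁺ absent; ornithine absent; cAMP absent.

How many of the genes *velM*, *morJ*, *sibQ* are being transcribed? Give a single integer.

3

Ornithine is absent, so MorR is inactive.
With no repressor bound, *kulN* is transcribed.
So KulN is produced and active.
No repressor is bound and KulN is active, so *velM* is transcribed.
→ *velM* is ON.
cAMP is absent, so QilE is active.
Citrulline is present, so DulV is active.
No repressor is bound and QilE and DulV are active, so *morJ* is transcribed.
→ *morJ* is ON.
Mn²⁺ is absent, so OrvU is inactive.
Autoinducer-2 is absent, so CilE is inactive.
Required activator CilE is absent, so *bexC* is not transcribed.
So BexC is not produced.
With no repressor bound, *sibQ* is transcribed.
→ *sibQ* is ON.
3 of the 3 genes are transcribed.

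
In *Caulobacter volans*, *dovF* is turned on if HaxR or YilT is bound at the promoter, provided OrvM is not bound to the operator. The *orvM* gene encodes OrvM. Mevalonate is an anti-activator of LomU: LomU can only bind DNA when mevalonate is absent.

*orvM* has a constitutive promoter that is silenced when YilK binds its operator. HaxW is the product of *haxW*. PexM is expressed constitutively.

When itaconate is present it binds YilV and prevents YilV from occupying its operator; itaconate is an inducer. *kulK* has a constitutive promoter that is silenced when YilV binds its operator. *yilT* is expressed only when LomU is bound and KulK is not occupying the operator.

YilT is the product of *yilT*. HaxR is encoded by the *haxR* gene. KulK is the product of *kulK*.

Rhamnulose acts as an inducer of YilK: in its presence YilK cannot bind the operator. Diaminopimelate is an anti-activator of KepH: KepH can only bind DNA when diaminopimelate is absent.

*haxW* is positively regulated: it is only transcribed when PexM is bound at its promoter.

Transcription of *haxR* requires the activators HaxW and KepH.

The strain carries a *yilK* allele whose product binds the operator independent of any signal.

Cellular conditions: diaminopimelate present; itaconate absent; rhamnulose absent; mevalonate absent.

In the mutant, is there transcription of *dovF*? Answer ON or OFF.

ON

YilK is constitutively active in this strain.
With repressor YilK bound, *orvM* is not transcribed.
So OrvM is not produced.
PexM is produced constitutively and is active.
No repressor is bound and PexM is active, so *haxW* is transcribed.
So HaxW is produced and active.
Diaminopimelate is present, so KepH is inactive.
Required activator KepH is absent, so *haxR* is not transcribed.
So HaxR is not produced.
Mevalonate is absent, so LomU is active.
Itaconate is absent, so YilV is active.
With repressor YilV bound, *kulK* is not transcribed.
So KulK is not produced.
No repressor is bound and LomU is active, so *yilT* is transcribed.
So YilT is produced and active.
Activator YilT is present, so *dovF* is transcribed.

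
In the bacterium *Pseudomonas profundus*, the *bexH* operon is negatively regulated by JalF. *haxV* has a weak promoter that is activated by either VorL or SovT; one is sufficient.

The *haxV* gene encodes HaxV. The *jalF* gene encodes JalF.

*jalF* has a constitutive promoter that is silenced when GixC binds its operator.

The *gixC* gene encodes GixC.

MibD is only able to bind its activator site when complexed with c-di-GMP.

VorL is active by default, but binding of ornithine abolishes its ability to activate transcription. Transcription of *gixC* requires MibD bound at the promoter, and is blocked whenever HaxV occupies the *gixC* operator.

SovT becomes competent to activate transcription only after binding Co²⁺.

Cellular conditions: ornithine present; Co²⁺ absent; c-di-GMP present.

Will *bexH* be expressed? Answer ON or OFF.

ON

Ornithine is present, so VorL is inactive.
Co²⁺ is absent, so SovT is inactive.
No activator is available at the *haxV* promoter, so *haxV* is not transcribed.
So HaxV is not produced.
c-di-GMP is present, so MibD is active.
No repressor is bound and MibD is active, so *gixC* is transcribed.
So GixC is produced and active.
With repressor GixC bound, *jalF* is not transcribed.
So JalF is not produced.
With no repressor bound, *bexH* is transcribed.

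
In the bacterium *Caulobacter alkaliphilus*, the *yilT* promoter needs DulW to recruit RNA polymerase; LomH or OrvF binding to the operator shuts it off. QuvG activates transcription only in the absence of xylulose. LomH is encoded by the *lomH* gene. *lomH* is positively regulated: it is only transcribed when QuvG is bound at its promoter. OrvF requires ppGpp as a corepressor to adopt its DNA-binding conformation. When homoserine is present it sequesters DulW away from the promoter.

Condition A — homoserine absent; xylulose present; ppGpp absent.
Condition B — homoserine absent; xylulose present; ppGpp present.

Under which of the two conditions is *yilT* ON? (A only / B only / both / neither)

Condition A:
Homoserine is absent, so DulW is active.
Xylulose is present, so QuvG is inactive.
Required activator QuvG is absent, so *lomH* is not transcribed.
So LomH is not produced.
ppGpp is absent, so OrvF is inactive.
No repressor is bound and DulW is active, so *yilT* is transcribed.
→ *yilT* is ON in A.
Condition B:
Homoserine is absent, so DulW is active.
Xylulose is present, so QuvG is inactive.
Required activator QuvG is absent, so *lomH* is not transcribed.
So LomH is not produced.
ppGpp is present, so OrvF is active.
With repressor OrvF bound, *yilT* is not transcribed.
→ *yilT* is OFF in B.

A only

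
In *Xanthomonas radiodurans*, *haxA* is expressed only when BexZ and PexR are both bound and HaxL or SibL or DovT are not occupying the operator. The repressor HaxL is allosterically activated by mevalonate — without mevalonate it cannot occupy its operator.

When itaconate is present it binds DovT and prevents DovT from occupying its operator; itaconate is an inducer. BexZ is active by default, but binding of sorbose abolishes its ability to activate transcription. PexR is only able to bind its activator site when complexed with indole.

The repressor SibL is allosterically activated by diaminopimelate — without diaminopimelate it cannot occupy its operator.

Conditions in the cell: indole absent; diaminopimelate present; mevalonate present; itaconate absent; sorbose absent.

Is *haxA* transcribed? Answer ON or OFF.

Sorbose is absent, so BexZ is active.
Mevalonate is present, so HaxL is active.
Diaminopimelate is present, so SibL is active.
Indole is absent, so PexR is inactive.
Itaconate is absent, so DovT is active.
With repressor HaxL bound, *haxA* is not transcribed.

OFF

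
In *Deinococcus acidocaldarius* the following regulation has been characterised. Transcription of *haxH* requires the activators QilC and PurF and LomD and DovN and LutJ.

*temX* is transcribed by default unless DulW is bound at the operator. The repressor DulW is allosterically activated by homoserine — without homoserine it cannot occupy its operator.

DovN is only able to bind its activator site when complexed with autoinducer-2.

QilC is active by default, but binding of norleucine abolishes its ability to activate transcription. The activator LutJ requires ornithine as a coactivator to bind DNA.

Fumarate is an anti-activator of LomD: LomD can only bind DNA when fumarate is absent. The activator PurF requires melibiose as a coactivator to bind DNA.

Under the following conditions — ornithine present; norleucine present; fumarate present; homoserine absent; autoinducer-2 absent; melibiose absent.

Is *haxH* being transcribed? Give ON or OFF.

Norleucine is present, so QilC is inactive.
Melibiose is absent, so PurF is inactive.
Fumarate is present, so LomD is inactive.
Autoinducer-2 is absent, so DovN is inactive.
Ornithine is present, so LutJ is active.
Required activator QilC is absent, so *haxH* is not transcribed.

OFF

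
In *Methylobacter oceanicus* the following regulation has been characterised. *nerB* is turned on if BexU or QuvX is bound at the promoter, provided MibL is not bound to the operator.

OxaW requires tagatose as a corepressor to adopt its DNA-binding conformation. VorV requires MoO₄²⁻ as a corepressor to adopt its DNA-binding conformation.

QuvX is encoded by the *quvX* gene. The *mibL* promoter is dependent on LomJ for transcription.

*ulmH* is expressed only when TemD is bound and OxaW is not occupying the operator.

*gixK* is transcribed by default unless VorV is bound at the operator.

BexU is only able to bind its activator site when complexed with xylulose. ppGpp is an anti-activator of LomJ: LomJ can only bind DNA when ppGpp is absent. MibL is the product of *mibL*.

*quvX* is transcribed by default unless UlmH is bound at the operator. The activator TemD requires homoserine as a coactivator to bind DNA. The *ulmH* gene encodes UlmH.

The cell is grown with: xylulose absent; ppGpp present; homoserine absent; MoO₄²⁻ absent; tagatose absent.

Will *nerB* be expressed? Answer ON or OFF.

Xylulose is absent, so BexU is inactive.
ppGpp is present, so LomJ is inactive.
Required activator LomJ is absent, so *mibL* is not transcribed.
So MibL is not produced.
Tagatose is absent, so OxaW is inactive.
Homoserine is absent, so TemD is inactive.
Required activator TemD is absent, so *ulmH* is not transcribed.
So UlmH is not produced.
With no repressor bound, *quvX* is transcribed.
So QuvX is produced and active.
Activator QuvX is present, so *nerB* is transcribed.

ON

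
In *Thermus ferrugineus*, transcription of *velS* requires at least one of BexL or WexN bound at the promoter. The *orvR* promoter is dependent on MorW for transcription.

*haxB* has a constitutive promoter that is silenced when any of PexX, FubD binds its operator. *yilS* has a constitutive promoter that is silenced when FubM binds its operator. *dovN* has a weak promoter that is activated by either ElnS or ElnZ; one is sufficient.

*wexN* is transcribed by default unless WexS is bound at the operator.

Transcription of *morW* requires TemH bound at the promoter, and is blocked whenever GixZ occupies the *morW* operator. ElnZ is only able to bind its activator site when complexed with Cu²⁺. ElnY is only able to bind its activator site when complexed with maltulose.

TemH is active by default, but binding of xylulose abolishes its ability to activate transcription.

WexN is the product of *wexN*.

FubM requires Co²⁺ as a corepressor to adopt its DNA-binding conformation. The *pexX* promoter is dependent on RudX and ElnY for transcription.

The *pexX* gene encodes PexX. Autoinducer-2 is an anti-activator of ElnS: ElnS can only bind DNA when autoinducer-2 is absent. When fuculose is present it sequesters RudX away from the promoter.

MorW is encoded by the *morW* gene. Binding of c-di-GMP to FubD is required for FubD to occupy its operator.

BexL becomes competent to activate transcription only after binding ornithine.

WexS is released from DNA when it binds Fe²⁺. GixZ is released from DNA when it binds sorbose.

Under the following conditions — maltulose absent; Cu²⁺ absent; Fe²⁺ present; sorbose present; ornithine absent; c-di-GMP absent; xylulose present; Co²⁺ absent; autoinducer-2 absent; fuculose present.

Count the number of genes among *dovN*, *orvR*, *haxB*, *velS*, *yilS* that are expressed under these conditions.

4

Autoinducer-2 is absent, so ElnS is active.
Cu²⁺ is absent, so ElnZ is inactive.
Activator ElnS is present, so *dovN* is transcribed.
→ *dovN* is ON.
Sorbose is present, so GixZ is inactive.
Xylulose is present, so TemH is inactive.
Required activator TemH is absent, so *morW* is not transcribed.
So MorW is not produced.
Required activator MorW is absent, so *orvR* is not transcribed.
→ *orvR* is OFF.
Fuculose is present, so RudX is inactive.
Maltulose is absent, so ElnY is inactive.
Required activator RudX is absent, so *pexX* is not transcribed.
So PexX is not produced.
c-di-GMP is absent, so FubD is inactive.
With no repressor bound, *haxB* is transcribed.
→ *haxB* is ON.
Ornithine is absent, so BexL is inactive.
Fe²⁺ is present, so WexS is inactive.
With no repressor bound, *wexN* is transcribed.
So WexN is produced and active.
Activator WexN is present, so *velS* is transcribed.
→ *velS* is ON.
Co²⁺ is absent, so FubM is inactive.
With no repressor bound, *yilS* is transcribed.
→ *yilS* is ON.
4 of the 5 genes are transcribed.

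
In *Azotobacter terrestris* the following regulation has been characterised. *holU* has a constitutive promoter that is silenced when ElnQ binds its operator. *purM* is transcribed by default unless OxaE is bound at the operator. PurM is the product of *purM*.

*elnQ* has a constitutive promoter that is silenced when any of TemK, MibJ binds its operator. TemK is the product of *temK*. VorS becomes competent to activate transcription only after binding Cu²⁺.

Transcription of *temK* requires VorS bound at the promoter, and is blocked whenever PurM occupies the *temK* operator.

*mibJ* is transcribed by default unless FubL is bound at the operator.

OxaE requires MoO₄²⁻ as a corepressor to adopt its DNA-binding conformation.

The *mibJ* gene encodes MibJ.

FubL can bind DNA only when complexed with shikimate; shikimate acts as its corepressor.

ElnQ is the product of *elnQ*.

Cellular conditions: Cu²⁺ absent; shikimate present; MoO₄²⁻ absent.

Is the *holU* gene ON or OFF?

MoO₄²⁻ is absent, so OxaE is inactive.
With no repressor bound, *purM* is transcribed.
So PurM is produced and active.
Cu²⁺ is absent, so VorS is inactive.
With repressor PurM bound, *temK* is not transcribed.
So TemK is not produced.
Shikimate is present, so FubL is active.
With repressor FubL bound, *mibJ* is not transcribed.
So MibJ is not produced.
With no repressor bound, *elnQ* is transcribed.
So ElnQ is produced and active.
With repressor ElnQ bound, *holU* is not transcribed.

OFF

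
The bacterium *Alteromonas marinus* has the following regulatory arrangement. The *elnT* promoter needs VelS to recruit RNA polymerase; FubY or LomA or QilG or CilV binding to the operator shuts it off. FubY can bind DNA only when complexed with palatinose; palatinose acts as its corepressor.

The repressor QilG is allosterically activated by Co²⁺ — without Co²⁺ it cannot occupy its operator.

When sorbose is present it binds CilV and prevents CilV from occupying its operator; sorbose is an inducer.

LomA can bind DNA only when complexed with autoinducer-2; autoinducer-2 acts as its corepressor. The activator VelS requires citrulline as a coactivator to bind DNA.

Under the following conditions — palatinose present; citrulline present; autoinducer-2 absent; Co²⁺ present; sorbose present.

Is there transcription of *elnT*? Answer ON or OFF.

OFF

Citrulline is present, so VelS is active.
Palatinose is present, so FubY is active.
Autoinducer-2 is absent, so LomA is inactive.
Co²⁺ is present, so QilG is active.
Sorbose is present, so CilV is inactive.
With repressor FubY bound, *elnT* is not transcribed.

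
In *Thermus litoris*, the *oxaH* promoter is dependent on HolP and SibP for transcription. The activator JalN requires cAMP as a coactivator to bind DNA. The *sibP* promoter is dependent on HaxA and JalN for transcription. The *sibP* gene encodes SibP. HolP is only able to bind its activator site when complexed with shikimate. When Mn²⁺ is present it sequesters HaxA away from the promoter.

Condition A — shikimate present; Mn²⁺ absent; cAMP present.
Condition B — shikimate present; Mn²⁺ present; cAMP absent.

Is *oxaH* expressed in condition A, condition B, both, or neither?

A only

Condition A:
Shikimate is present, so HolP is active.
Mn²⁺ is absent, so HaxA is active.
cAMP is present, so JalN is active.
No repressor is bound and HaxA and JalN are active, so *sibP* is transcribed.
So SibP is produced and active.
No repressor is bound and HolP and SibP are active, so *oxaH* is transcribed.
→ *oxaH* is ON in A.
Condition B:
Shikimate is present, so HolP is active.
Mn²⁺ is present, so HaxA is inactive.
cAMP is absent, so JalN is inactive.
Required activator HaxA is absent, so *sibP* is not transcribed.
So SibP is not produced.
Required activator SibP is absent, so *oxaH* is not transcribed.
→ *oxaH* is OFF in B.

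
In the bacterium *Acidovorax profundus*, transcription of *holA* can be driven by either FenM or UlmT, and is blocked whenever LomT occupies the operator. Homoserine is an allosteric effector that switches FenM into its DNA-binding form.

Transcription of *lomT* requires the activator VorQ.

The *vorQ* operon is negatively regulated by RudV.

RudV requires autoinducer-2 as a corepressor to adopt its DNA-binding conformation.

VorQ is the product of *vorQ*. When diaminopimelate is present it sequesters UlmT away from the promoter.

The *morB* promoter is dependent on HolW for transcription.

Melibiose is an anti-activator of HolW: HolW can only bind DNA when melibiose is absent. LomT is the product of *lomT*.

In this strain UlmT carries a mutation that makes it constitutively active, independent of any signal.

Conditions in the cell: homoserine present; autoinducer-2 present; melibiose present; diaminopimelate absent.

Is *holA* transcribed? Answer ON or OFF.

ON

Homoserine is present, so FenM is active.
Autoinducer-2 is present, so RudV is active.
With repressor RudV bound, *vorQ* is not transcribed.
So VorQ is not produced.
Required activator VorQ is absent, so *lomT* is not transcribed.
So LomT is not produced.
UlmT is constitutively active in this strain.
Activator FenM is present, so *holA* is transcribed.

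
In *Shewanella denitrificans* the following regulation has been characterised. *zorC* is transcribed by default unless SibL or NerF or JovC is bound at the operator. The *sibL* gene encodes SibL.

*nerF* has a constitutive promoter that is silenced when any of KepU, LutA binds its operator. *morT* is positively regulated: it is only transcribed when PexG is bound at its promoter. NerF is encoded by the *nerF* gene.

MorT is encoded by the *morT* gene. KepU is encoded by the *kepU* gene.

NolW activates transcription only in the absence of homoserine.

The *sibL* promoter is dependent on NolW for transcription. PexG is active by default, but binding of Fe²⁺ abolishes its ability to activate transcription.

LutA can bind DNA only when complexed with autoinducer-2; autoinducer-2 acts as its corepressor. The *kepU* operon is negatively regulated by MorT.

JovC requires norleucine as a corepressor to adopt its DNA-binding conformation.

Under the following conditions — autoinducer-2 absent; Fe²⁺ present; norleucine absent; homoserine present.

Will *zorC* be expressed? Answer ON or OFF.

ON

Homoserine is present, so NolW is inactive.
Required activator NolW is absent, so *sibL* is not transcribed.
So SibL is not produced.
Fe²⁺ is present, so PexG is inactive.
Required activator PexG is absent, so *morT* is not transcribed.
So MorT is not produced.
With no repressor bound, *kepU* is transcribed.
So KepU is produced and active.
Autoinducer-2 is absent, so LutA is inactive.
With repressor KepU bound, *nerF* is not transcribed.
So NerF is not produced.
Norleucine is absent, so JovC is inactive.
With no repressor bound, *zorC* is transcribed.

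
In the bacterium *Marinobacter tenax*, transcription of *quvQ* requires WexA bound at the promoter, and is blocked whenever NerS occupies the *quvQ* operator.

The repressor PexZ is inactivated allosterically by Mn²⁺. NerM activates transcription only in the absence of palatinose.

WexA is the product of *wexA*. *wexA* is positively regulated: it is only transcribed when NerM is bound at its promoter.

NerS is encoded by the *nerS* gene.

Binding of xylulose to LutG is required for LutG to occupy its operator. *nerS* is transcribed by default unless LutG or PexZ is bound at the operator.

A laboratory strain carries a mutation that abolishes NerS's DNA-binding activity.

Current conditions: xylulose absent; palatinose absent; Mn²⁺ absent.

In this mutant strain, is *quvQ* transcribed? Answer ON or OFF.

NerS is non-functional in this strain, so it has no effect.
Palatinose is absent, so NerM is active.
No repressor is bound and NerM is active, so *wexA* is transcribed.
So WexA is produced and active.
No repressor is bound and WexA is active, so *quvQ* is transcribed.

ON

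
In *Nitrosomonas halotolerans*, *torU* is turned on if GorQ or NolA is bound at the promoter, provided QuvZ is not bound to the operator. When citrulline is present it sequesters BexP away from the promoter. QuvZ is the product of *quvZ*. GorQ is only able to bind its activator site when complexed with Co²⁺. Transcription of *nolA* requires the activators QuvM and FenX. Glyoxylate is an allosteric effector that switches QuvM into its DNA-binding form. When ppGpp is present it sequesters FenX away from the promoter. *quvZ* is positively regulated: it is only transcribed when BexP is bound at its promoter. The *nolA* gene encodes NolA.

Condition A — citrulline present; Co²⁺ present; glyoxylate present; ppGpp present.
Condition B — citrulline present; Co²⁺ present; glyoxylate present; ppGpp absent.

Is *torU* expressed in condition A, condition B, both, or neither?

both

Condition A:
Citrulline is present, so BexP is inactive.
Required activator BexP is absent, so *quvZ* is not transcribed.
So QuvZ is not produced.
Co²⁺ is present, so GorQ is active.
Glyoxylate is present, so QuvM is active.
ppGpp is present, so FenX is inactive.
Required activator FenX is absent, so *nolA* is not transcribed.
So NolA is not produced.
Activator GorQ is present, so *torU* is transcribed.
→ *torU* is ON in A.
Condition B:
Citrulline is present, so BexP is inactive.
Required activator BexP is absent, so *quvZ* is not transcribed.
So QuvZ is not produced.
Co²⁺ is present, so GorQ is active.
Glyoxylate is present, so QuvM is active.
ppGpp is absent, so FenX is active.
No repressor is bound and QuvM and FenX are active, so *nolA* is transcribed.
So NolA is produced and active.
Activator GorQ is present, so *torU* is transcribed.
→ *torU* is ON in B.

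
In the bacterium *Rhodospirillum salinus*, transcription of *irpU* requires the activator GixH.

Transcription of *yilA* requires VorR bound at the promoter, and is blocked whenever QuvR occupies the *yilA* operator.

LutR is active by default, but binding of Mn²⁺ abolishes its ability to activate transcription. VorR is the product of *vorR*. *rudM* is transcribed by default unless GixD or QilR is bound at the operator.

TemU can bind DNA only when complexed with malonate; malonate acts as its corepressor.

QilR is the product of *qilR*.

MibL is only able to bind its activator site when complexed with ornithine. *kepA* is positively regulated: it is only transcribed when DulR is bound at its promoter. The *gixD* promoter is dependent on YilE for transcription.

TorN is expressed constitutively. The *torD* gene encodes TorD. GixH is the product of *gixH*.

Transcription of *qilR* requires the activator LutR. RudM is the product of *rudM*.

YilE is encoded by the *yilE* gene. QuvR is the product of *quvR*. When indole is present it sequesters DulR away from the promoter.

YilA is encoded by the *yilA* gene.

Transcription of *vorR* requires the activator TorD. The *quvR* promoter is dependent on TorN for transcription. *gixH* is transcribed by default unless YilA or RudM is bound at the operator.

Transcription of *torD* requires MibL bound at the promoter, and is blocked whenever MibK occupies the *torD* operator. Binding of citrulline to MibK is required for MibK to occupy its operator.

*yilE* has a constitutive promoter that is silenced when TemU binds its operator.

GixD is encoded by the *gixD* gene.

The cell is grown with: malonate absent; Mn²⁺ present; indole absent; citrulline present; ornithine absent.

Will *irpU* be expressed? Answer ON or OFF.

Citrulline is present, so MibK is active.
Ornithine is absent, so MibL is inactive.
With repressor MibK bound, *torD* is not transcribed.
So TorD is not produced.
Required activator TorD is absent, so *vorR* is not transcribed.
So VorR is not produced.
TorN is produced constitutively and is active.
No repressor is bound and TorN is active, so *quvR* is transcribed.
So QuvR is produced and active.
With repressor QuvR bound, *yilA* is not transcribed.
So YilA is not produced.
Malonate is absent, so TemU is inactive.
With no repressor bound, *yilE* is transcribed.
So YilE is produced and active.
No repressor is bound and YilE is active, so *gixD* is transcribed.
So GixD is produced and active.
Mn²⁺ is present, so LutR is inactive.
Required activator LutR is absent, so *qilR* is not transcribed.
So QilR is not produced.
With repressor GixD bound, *rudM* is not transcribed.
So RudM is not produced.
With no repressor bound, *gixH* is transcribed.
So GixH is produced and active.
No repressor is bound and GixH is active, so *irpU* is transcribed.

ON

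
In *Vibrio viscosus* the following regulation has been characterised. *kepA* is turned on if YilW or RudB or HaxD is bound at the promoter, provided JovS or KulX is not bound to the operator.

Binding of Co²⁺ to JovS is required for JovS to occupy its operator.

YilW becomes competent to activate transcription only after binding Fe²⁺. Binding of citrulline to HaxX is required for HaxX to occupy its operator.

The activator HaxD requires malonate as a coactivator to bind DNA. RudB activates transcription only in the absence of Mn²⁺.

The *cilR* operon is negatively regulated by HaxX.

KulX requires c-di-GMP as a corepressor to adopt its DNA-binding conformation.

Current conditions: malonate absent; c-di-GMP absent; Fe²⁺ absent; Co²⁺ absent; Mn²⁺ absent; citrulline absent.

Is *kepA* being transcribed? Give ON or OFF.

ON

Fe²⁺ is absent, so YilW is inactive.
Mn²⁺ is absent, so RudB is active.
Co²⁺ is absent, so JovS is inactive.
Malonate is absent, so HaxD is inactive.
c-di-GMP is absent, so KulX is inactive.
Activator RudB is present, so *kepA* is transcribed.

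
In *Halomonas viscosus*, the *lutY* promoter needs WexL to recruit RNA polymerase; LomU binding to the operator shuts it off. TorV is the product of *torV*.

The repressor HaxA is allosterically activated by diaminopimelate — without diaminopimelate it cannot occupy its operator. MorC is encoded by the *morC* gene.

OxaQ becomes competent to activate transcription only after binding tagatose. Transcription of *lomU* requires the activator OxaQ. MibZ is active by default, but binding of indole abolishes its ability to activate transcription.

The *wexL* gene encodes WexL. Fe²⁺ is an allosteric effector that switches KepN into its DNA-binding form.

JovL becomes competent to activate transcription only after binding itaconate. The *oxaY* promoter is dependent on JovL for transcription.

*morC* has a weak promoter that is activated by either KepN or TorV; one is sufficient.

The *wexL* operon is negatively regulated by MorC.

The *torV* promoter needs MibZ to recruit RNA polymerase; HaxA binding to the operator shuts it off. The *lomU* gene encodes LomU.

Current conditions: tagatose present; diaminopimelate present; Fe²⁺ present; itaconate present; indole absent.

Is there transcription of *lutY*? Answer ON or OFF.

OFF

Fe²⁺ is present, so KepN is active.
Indole is absent, so MibZ is active.
Diaminopimelate is present, so HaxA is active.
With repressor HaxA bound, *torV* is not transcribed.
So TorV is not produced.
Activator KepN is present, so *morC* is transcribed.
So MorC is produced and active.
With repressor MorC bound, *wexL* is not transcribed.
So WexL is not produced.
Tagatose is present, so OxaQ is active.
No repressor is bound and OxaQ is active, so *lomU* is transcribed.
So LomU is produced and active.
With repressor LomU bound, *lutY* is not transcribed.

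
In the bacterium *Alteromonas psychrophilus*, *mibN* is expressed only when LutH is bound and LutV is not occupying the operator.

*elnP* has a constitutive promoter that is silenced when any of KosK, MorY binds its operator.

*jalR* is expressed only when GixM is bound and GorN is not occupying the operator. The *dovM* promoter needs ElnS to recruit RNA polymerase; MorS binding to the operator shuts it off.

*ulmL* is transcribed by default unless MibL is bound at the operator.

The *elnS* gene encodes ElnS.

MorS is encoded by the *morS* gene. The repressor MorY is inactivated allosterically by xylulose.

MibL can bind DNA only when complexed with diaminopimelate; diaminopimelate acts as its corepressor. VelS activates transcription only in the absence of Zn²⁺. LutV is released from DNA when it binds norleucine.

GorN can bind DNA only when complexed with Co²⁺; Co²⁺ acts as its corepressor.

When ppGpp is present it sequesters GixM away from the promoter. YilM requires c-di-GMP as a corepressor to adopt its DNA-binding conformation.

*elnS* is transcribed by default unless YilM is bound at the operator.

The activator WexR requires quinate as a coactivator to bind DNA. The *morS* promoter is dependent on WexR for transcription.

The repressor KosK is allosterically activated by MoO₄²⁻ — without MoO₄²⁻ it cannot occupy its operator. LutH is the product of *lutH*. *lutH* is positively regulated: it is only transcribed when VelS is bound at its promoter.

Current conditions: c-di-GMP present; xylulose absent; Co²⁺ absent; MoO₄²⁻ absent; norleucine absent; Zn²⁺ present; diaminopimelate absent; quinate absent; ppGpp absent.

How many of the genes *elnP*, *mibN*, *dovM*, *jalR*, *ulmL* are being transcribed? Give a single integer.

MoO₄²⁻ is absent, so KosK is inactive.
Xylulose is absent, so MorY is active.
With repressor MorY bound, *elnP* is not transcribed.
→ *elnP* is OFF.
Zn²⁺ is present, so VelS is inactive.
Required activator VelS is absent, so *lutH* is not transcribed.
So LutH is not produced.
Norleucine is absent, so LutV is active.
With repressor LutV bound, *mibN* is not transcribed.
→ *mibN* is OFF.
c-di-GMP is present, so YilM is active.
With repressor YilM bound, *elnS* is not transcribed.
So ElnS is not produced.
Quinate is absent, so WexR is inactive.
Required activator WexR is absent, so *morS* is not transcribed.
So MorS is not produced.
Required activator ElnS is absent, so *dovM* is not transcribed.
→ *dovM* is OFF.
ppGpp is absent, so GixM is active.
Co²⁺ is absent, so GorN is inactive.
No repressor is bound and GixM is active, so *jalR* is transcribed.
→ *jalR* is ON.
Diaminopimelate is absent, so MibL is inactive.
With no repressor bound, *ulmL* is transcribed.
→ *ulmL* is ON.
2 of the 5 genes are transcribed.

2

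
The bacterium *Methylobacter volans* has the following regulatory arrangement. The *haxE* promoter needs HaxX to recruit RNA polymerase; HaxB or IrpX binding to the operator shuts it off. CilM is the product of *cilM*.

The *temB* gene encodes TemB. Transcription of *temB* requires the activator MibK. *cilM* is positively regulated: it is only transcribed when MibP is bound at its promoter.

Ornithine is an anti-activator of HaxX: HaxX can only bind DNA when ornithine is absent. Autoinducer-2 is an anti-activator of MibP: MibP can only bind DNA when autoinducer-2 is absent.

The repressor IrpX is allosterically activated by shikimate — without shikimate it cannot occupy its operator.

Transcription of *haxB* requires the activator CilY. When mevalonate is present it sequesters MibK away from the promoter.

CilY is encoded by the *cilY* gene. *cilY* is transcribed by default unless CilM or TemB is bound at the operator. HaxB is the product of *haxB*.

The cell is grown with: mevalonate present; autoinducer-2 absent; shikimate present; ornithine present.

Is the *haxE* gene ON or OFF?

Autoinducer-2 is absent, so MibP is active.
No repressor is bound and MibP is active, so *cilM* is transcribed.
So CilM is produced and active.
Mevalonate is present, so MibK is inactive.
Required activator MibK is absent, so *temB* is not transcribed.
So TemB is not produced.
With repressor CilM bound, *cilY* is not transcribed.
So CilY is not produced.
Required activator CilY is absent, so *haxB* is not transcribed.
So HaxB is not produced.
Shikimate is present, so IrpX is active.
Ornithine is present, so HaxX is inactive.
With repressor IrpX bound, *haxE* is not transcribed.

OFF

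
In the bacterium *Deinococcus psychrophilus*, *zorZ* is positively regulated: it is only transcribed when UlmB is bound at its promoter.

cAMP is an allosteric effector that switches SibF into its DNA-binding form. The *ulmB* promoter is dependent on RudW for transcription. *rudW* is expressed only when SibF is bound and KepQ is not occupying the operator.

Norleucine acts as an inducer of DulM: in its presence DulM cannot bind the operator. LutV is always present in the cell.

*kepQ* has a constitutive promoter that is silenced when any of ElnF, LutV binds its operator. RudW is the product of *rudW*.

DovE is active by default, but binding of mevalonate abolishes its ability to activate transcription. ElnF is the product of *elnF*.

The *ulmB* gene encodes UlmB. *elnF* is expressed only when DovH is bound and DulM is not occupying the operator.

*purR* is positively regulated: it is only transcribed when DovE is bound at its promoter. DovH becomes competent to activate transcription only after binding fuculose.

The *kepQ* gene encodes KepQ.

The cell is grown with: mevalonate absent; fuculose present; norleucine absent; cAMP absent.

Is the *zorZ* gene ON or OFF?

OFF

Fuculose is present, so DovH is active.
Norleucine is absent, so DulM is active.
With repressor DulM bound, *elnF* is not transcribed.
So ElnF is not produced.
LutV is produced constitutively and is active.
With repressor LutV bound, *kepQ* is not transcribed.
So KepQ is not produced.
cAMP is absent, so SibF is inactive.
Required activator SibF is absent, so *rudW* is not transcribed.
So RudW is not produced.
Required activator RudW is absent, so *ulmB* is not transcribed.
So UlmB is not produced.
Required activator UlmB is absent, so *zorZ* is not transcribed.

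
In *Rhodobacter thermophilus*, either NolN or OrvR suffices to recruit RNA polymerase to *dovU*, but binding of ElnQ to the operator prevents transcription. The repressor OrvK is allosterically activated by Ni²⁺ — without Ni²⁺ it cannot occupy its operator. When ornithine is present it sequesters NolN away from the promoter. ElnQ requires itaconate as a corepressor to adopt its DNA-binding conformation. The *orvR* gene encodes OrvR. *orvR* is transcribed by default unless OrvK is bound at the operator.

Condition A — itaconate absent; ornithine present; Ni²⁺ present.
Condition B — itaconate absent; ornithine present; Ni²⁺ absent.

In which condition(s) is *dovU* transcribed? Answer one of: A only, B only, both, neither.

B only

Condition A:
Itaconate is absent, so ElnQ is inactive.
Ornithine is present, so NolN is inactive.
Ni²⁺ is present, so OrvK is active.
With repressor OrvK bound, *orvR* is not transcribed.
So OrvR is not produced.
No activator is available at the *dovU* promoter, so *dovU* is not transcribed.
→ *dovU* is OFF in A.
Condition B:
Itaconate is absent, so ElnQ is inactive.
Ornithine is present, so NolN is inactive.
Ni²⁺ is absent, so OrvK is inactive.
With no repressor bound, *orvR* is transcribed.
So OrvR is produced and active.
Activator OrvR is present, so *dovU* is transcribed.
→ *dovU* is ON in B.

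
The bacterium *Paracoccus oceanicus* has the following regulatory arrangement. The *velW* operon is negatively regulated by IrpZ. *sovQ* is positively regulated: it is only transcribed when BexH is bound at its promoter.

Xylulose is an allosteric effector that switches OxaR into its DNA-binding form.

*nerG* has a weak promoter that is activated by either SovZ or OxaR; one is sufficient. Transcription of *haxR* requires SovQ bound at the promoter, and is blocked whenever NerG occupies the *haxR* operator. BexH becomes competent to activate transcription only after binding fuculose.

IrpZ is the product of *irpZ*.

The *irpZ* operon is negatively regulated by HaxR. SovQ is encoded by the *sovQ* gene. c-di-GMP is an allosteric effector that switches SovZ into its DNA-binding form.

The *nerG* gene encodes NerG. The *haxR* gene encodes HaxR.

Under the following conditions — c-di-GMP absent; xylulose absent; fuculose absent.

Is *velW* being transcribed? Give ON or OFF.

OFF

c-di-GMP is absent, so SovZ is inactive.
Xylulose is absent, so OxaR is inactive.
No activator is available at the *nerG* promoter, so *nerG* is not transcribed.
So NerG is not produced.
Fuculose is absent, so BexH is inactive.
Required activator BexH is absent, so *sovQ* is not transcribed.
So SovQ is not produced.
Required activator SovQ is absent, so *haxR* is not transcribed.
So HaxR is not produced.
With no repressor bound, *irpZ* is transcribed.
So IrpZ is produced and active.
With repressor IrpZ bound, *velW* is not transcribed.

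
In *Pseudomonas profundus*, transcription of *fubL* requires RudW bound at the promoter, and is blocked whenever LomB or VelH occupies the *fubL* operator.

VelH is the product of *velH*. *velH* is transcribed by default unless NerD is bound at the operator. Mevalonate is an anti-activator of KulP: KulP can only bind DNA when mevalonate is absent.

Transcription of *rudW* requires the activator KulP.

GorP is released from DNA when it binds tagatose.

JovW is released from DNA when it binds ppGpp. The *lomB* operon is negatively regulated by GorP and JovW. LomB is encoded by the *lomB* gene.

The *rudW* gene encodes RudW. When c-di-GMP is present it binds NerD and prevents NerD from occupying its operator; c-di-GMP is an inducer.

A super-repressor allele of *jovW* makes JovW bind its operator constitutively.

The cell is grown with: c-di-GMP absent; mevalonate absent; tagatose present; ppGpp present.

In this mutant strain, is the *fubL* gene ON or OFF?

Tagatose is present, so GorP is inactive.
JovW is constitutively active in this strain.
With repressor JovW bound, *lomB* is not transcribed.
So LomB is not produced.
c-di-GMP is absent, so NerD is active.
With repressor NerD bound, *velH* is not transcribed.
So VelH is not produced.
Mevalonate is absent, so KulP is active.
No repressor is bound and KulP is active, so *rudW* is transcribed.
So RudW is produced and active.
No repressor is bound and RudW is active, so *fubL* is transcribed.

ON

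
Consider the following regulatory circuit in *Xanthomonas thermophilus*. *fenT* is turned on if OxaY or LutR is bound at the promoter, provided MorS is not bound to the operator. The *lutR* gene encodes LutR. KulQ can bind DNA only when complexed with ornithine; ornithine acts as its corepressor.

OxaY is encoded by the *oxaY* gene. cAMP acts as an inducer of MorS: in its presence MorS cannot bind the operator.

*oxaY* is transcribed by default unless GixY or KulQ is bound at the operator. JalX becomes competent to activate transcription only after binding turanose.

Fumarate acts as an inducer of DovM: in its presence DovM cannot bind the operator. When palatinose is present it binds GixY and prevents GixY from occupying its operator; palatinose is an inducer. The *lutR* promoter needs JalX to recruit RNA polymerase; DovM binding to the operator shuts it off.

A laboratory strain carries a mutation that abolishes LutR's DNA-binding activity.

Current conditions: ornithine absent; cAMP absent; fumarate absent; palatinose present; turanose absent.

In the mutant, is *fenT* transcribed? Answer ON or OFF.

OFF

Palatinose is present, so GixY is inactive.
Ornithine is absent, so KulQ is inactive.
With no repressor bound, *oxaY* is transcribed.
So OxaY is produced and active.
LutR is non-functional in this strain, so it has no effect.
cAMP is absent, so MorS is active.
With repressor MorS bound, *fenT* is not transcribed.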